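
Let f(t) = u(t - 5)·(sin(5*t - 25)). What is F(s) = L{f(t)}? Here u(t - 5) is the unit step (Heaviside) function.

By the second shifting theorem, L{u(t - c)·g(t - c)} = e^(-cs)·G(s) with c = 5 and G(s) = L{g(t)}.
L{sin(5t)} = 5/(s^2 + 25).

F(s) = 5*exp(-5*s)/(s^2 + 25)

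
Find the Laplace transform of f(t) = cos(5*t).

s/(s^2 + 25)

L{cos(5t)} = s/(s^2 + 25).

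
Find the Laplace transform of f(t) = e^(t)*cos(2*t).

L{cos(2t)} = s/(s^2 + 4).
By the first shifting theorem, multiplying by e^(t) replaces s with s - 1.

(s - 1)/((s - 1)^2 + 4)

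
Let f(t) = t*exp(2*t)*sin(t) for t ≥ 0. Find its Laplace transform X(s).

X(s) = 2*(s - 2)/(s^2 - 4*s + 5)^2

L{sin(t)} = 1/(s^2 + 1).
Multiplying by e^(2t) shifts s → s - 2, so L{exp(2*t)*sin(t)} = 1/((s - 2)^2 + 1).
Then apply L{t·g(t)} = -d/ds[G(s)] with G(s) = 1/((s - 2)^2 + 1):
differentiating 1 time and applying the sign gives 2*(s - 2)/(s^2 - 4*s + 5)^2.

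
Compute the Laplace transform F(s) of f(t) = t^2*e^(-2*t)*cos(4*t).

F(s) = 2*(s + 2)*(s^2 + 4*s - 44)/(s^2 + 4*s + 20)^3

L{cos(4t)} = s/(s^2 + 16).
Multiplying by e^(-2t) shifts s → s + 2, so L{e^(-2*t)*cos(4*t)} = (s + 2)/((s + 2)^2 + 16).
Then apply L{t^2·g(t)} = (-1)^2 d^2/ds^2[G(s)] with G(s) = (s + 2)/((s + 2)^2 + 16):
differentiating 2 times and applying the sign gives 2*(s + 2)*(s^2 + 4*s - 44)/(s^2 + 4*s + 20)^3.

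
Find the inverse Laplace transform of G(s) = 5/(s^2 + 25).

Since L{sin(5t)} = 5/(s^2 + 25), the inverse is sin(5*t).

sin(5*t)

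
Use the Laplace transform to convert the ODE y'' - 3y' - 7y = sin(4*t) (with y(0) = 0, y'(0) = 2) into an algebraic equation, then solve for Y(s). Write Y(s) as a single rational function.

Take the Laplace transform of both sides.
Using L{y''} = s^2 Y - s·y(0) - y'(0) and L{y'} = sY - y(0), with y(0) = 0, y'(0) = 2, the left side becomes (s^2 - 3*s - 7)Y - (2).
The right side is L{sin(4*t)} = 4/(s^2 + 16).
So (s^2 - 3*s - 7)Y = 4/(s^2 + 16) + (2).
Isolate Y and clear denominators.

Y(s) = (2*s^2 + 36)/(s^4 - 3*s^3 + 9*s^2 - 48*s - 112)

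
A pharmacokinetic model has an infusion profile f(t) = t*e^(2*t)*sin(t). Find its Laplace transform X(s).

L{sin(t)} = 1/(s^2 + 1).
Multiplying by e^(2t) shifts s → s - 2, so L{e^(2*t)*sin(t)} = 1/((s - 2)^2 + 1).
Then apply L{t·g(t)} = -d/ds[G(s)] with G(s) = 1/((s - 2)^2 + 1):
differentiating 1 time and applying the sign gives 2*(s - 2)/(s^2 - 4*s + 5)^2.

X(s) = 2*(s - 2)/(s^2 - 4*s + 5)^2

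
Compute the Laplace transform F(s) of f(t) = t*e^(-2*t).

L{t} = 1!/s^2 = 1/s^2.
By the first shifting theorem, multiplying by e^(-2t) replaces s with s + 2.

F(s) = (s + 2)^(-2)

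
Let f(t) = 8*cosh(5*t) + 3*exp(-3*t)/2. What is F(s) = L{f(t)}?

Apply the Laplace transform termwise.
(8)·[L{cosh(5t)} = s/(s^2 - 25)]; (3/2)·[L{e^(-3t)} = 1/(s + 3)].

F(s) = 8*s/(s^2 - 25) + 3/(2*(s + 3))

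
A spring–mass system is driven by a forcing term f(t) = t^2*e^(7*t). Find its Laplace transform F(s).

L{e^(7t)} = 1/(s - 7).
Then apply L{t^2·g(t)} = (-1)^2 d^2/ds^2[G(s)] with G(s) = 1/(s - 7):
differentiating 2 times and applying the sign gives 2/(s - 7)^3.

F(s) = 2/(s - 7)^3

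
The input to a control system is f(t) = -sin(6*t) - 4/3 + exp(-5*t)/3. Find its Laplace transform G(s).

G(s) = -6/(s^2 + 36) + 1/(3*(s + 5)) - 4/(3*s)

The transform is linear, so treat each term independently.
L{-4/3} = (-4/3)/s; (1/3)·[L{e^(-5t)} = 1/(s + 5)]; (-1)·[L{sin(6t)} = 6/(s^2 + 36)].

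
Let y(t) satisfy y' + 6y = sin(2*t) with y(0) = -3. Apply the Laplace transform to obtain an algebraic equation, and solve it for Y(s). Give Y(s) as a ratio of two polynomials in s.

Y(s) = (-3*s^2 - 10)/(s^3 + 6*s^2 + 4*s + 24)

Transform both sides with L{·}.
With L{y'} = sY - y(0) = sY - (-3): the LHS transforms to (s + 6)Y - (-3).
The right side is L{sin(2*t)} = 2/(s^2 + 4).
So (s + 6)Y = 2/(s^2 + 4) + (-3).
Isolate Y and clear denominators.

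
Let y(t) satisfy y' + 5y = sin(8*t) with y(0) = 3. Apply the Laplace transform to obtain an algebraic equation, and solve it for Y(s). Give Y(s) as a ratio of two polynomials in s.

Y(s) = (3*s^2 + 200)/(s^3 + 5*s^2 + 64*s + 320)

Laplace-transform each side.
The derivative rules (L{y'} = sY - y(0) = sY - 3) turn the left side into (s + 5)Y - (3).
The right side is L{sin(8*t)} = 8/(s^2 + 64).
So (s + 5)Y = 8/(s^2 + 64) + (3).
Isolate Y and clear denominators.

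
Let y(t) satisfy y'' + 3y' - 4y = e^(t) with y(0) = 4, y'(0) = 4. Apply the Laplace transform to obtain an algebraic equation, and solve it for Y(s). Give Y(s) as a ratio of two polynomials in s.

Laplace-transform each side.
With L{y''} = s^2 Y - s·y(0) - y'(0) and L{y'} = sY - y(0), with y(0) = 4, y'(0) = 4: the LHS transforms to (s^2 + 3*s - 4)Y - (4*s + 16).
The right side is L{e^(t)} = 1/(s - 1).
So (s^2 + 3*s - 4)Y = 1/(s - 1) + (4*s + 16).
Solve for Y(s) and write it as one ratio of polynomials.

Y(s) = (4*s^2 + 12*s - 15)/(s^3 + 2*s^2 - 7*s + 4)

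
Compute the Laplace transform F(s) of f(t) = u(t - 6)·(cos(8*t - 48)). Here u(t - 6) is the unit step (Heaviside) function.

By the second shifting theorem, L{u(t - c)·g(t - c)} = e^(-cs)·G(s) with c = 6 and G(s) = L{g(t)}.
L{cos(8t)} = s/(s^2 + 64).

F(s) = s*exp(-6*s)/(s^2 + 64)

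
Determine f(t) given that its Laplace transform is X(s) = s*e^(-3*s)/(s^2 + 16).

The factor e^(-3s) signals a time shift by c = 3 (second shifting theorem).
L{cos(4t)} = s/(s^2 + 16), so L^-1{s/(s^2 + 16)} = cos(4*t).
Hence the inverse is u(t - 3) times that function evaluated at t - 3.

f(t) = Heaviside(t - 3)*(cos(4*t - 12))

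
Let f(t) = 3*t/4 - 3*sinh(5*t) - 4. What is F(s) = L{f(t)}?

F(s) = -15/(s^2 - 25) - 4/s + 3/(4*s^2)

Apply the Laplace transform termwise.
(3/4)·[L{t} = 1!/s^2 = 1/s^2]; (-3)·[L{sinh(5t)} = 5/(s^2 - 25)]; L{-4} = -4/s.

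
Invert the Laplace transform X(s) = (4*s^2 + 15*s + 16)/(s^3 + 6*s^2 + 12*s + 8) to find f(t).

Factor the denominator: s^3 + 6*s^2 + 12*s + 8 = (s + 2)^3.
Partial fraction decomposition gives [4/(s + 2)] + [-1/(s + 2)^2] + [2/(s + 2)^3].
Invert each term: 4/(s + 2) ↔ 4e^(-2t); -1/(s + 2)^2 ↔ -t·e^(-2t); 2/(s + 2)^3 ↔ (1)t^2·e^(-2t).

f(t) = t^2*exp(-2*t) - t*exp(-2*t) + 4*exp(-2*t)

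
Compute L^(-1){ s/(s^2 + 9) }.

cos(3*t)

Since L{cos(3t)} = s/(s^2 + 9), the inverse is cos(3*t).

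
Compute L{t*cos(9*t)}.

L{cos(9t)} = s/(s^2 + 81).
Then apply L{t·g(t)} = -d/ds[G(s)] with G(s) = s/(s^2 + 81):
differentiating 1 time and applying the sign gives (s - 9)*(s + 9)/(s^2 + 81)^2.

(s - 9)*(s + 9)/(s^2 + 81)^2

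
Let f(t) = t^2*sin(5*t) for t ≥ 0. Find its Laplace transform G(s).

L{sin(5t)} = 5/(s^2 + 25).
Then apply L{t^2·g(t)} = (-1)^2 d^2/ds^2[H(s)] with H(s) = 5/(s^2 + 25):
differentiating 2 times and applying the sign gives 10*(3*s^2 - 25)/(s^2 + 25)^3.

G(s) = 10*(3*s^2 - 25)/(s^2 + 25)^3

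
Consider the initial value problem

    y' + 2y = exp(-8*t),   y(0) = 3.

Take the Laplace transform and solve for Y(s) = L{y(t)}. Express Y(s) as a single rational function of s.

Apply the Laplace transform to the equation.
With L{y'} = sY - y(0) = sY - 3: the LHS transforms to (s + 2)Y - (3).
The right side is L{exp(-8*t)} = 1/(s + 8).
So (s + 2)Y = 1/(s + 8) + (3).
Solve for Y(s) and write it as one ratio of polynomials.

Y(s) = (3*s + 25)/(s^2 + 10*s + 16)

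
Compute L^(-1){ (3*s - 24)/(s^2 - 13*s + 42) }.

Factor the denominator: s^2 - 13*s + 42 = (s - 7)*(s - 6).
Partial fraction decomposition gives [-3/(s - 7)] + [6/(s - 6)].
Invert each term: -3/(s - 7) ↔ -3e^(7t); 6/(s - 6) ↔ 6e^(6t).

-3*exp(7*t) + 6*exp(6*t)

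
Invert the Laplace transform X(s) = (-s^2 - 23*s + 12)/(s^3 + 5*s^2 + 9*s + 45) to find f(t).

Factor the denominator: s^3 + 5*s^2 + 9*s + 45 = (s + 5)*(s^2 + 9).
Partial fraction decomposition gives [3/(s + 5)] + [-4*s/(s^2 + 9)] + [-3/(s^2 + 9)].
Invert each term: 3/(s + 5) ↔ 3e^(-5t); -4·s/(s^2 + 9) ↔ -4cos(3t); -1·3/(s^2 + 9) ↔ -sin(3t).

f(t) = -sin(3*t) - 4*cos(3*t) + 3*exp(-5*t)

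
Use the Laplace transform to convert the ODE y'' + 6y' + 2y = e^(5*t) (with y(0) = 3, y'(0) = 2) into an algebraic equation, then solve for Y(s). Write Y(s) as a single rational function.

Take the Laplace transform of both sides.
With L{y''} = s^2 Y - s·y(0) - y'(0) and L{y'} = sY - y(0), with y(0) = 3, y'(0) = 2: the LHS transforms to (s^2 + 6*s + 2)Y - (3*s + 20).
The right side is L{e^(5*t)} = 1/(s - 5).
So (s^2 + 6*s + 2)Y = 1/(s - 5) + (3*s + 20).
Isolate Y and clear denominators.

Y(s) = (3*s^2 + 5*s - 99)/(s^3 + s^2 - 28*s - 10)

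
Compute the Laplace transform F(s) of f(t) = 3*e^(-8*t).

F(s) = 3/(s + 8)

L{3} = 3/s.
By the first shifting theorem, multiplying by e^(-8t) replaces s with s + 8.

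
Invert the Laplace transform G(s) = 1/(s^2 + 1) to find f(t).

f(t) = sin(t)

Since L{sin(t)} = 1/(s^2 + 1), the inverse is sin(t).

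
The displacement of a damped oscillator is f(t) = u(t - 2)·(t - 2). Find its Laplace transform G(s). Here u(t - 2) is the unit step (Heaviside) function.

G(s) = exp(-2*s)/s^2

By the second shifting theorem, L{u(t - c)·g(t - c)} = e^(-cs)·H(s) with c = 2 and H(s) = L{g(t)}.
L{t} = 1!/s^2 = 1/s^2.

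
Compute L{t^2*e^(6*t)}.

L{e^(6t)} = 1/(s - 6).
Then apply L{t^2·g(t)} = (-1)^2 d^2/ds^2[G(s)] with G(s) = 1/(s - 6):
differentiating 2 times and applying the sign gives 2/(s - 6)^3.

2/(s - 6)^3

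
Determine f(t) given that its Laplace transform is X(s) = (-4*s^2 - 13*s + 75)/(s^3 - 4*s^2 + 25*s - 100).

Factor the denominator: s^3 - 4*s^2 + 25*s - 100 = (s - 4)*(s^2 + 25).
Partial fraction decomposition gives [-1/(s - 4)] + [-3*s/(s^2 + 25)] + [-25/(s^2 + 25)].
Invert each term: -1/(s - 4) ↔ -e^(4t); -3·s/(s^2 + 25) ↔ -3cos(5t); -5·5/(s^2 + 25) ↔ -5sin(5t).

f(t) = -exp(4*t) - 5*sin(5*t) - 3*cos(5*t)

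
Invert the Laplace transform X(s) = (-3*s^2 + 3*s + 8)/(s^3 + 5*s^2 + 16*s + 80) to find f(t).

f(t) = 2*sin(4*t) - cos(4*t) - 2*exp(-5*t)

Factor the denominator: s^3 + 5*s^2 + 16*s + 80 = (s + 5)*(s^2 + 16).
Partial fraction decomposition gives [-2/(s + 5)] + [-s/(s^2 + 16)] + [8/(s^2 + 16)].
Invert each term: -2/(s + 5) ↔ -2e^(-5t); -1·s/(s^2 + 16) ↔ -cos(4t); 2·4/(s^2 + 16) ↔ 2sin(4t).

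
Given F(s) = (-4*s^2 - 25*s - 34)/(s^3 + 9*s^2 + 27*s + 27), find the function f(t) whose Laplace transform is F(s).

Factor the denominator: s^3 + 9*s^2 + 27*s + 27 = (s + 3)^3.
Partial fraction decomposition gives [-4/(s + 3)] + [-1/(s + 3)^2] + [5/(s + 3)^3].
Invert each term: -4/(s + 3) ↔ -4e^(-3t); -1/(s + 3)^2 ↔ -t·e^(-3t); 5/(s + 3)^3 ↔ (5/2)t^2·e^(-3t).

f(t) = 5*t^2*exp(-3*t)/2 - t*exp(-3*t) - 4*exp(-3*t)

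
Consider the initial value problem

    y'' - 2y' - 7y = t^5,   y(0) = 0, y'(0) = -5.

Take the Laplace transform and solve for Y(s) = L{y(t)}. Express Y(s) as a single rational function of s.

Y(s) = (-5*s^6 + 120)/(s^8 - 2*s^7 - 7*s^6)

Transform both sides with L{·}.
With L{y''} = s^2 Y - s·y(0) - y'(0) and L{y'} = sY - y(0), with y(0) = 0, y'(0) = -5: the LHS transforms to (s^2 - 2*s - 7)Y - (-5).
The right side is L{t^5} = 120/s^6.
So (s^2 - 2*s - 7)Y = 120/s^6 + (-5).
Divide through and combine into a single rational function.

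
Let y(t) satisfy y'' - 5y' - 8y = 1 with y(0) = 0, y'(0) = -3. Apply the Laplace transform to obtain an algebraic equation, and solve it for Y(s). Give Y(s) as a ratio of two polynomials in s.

Y(s) = (-3*s + 1)/(s^3 - 5*s^2 - 8*s)

Apply the Laplace transform to the equation.
Using L{y''} = s^2 Y - s·y(0) - y'(0) and L{y'} = sY - y(0), with y(0) = 0, y'(0) = -3, the left side becomes (s^2 - 5*s - 8)Y - (-3).
The right side is L{1} = 1/s.
So (s^2 - 5*s - 8)Y = 1/s + (-3).
Isolate Y and clear denominators.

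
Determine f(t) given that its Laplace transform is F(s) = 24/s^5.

f(t) = t^4

Since L{t^4} = 4!/s^5 = 24/s^5, the inverse is t^4.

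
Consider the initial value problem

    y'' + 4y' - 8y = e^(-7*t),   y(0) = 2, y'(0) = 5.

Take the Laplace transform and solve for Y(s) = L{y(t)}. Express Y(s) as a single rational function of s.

Y(s) = (2*s^2 + 27*s + 92)/(s^3 + 11*s^2 + 20*s - 56)

Transform both sides with L{·}.
The derivative rules (L{y''} = s^2 Y - s·y(0) - y'(0) and L{y'} = sY - y(0), with y(0) = 2, y'(0) = 5) turn the left side into (s^2 + 4*s - 8)Y - (2*s + 13).
The right side is L{e^(-7*t)} = 1/(s + 7).
So (s^2 + 4*s - 8)Y = 1/(s + 7) + (2*s + 13).
Divide through and combine into a single rational function.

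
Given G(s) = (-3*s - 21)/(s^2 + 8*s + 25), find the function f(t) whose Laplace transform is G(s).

Complete the square in the denominator: s^2 + 8*s + 25 = (s + 4)^2 + 3^2.
Split the numerator to match: -3*s - 21 = -3·(s + 4) - 3·3.
Invert each term: -3·(s + 4)/((s + 4)^2 + 9) ↔ -3e^(-4t)cos(3t); -3·3/((s + 4)^2 + 9) ↔ -3e^(-4t)sin(3t).

f(t) = -3*exp(-4*t)*sin(3*t) - 3*exp(-4*t)*cos(3*t)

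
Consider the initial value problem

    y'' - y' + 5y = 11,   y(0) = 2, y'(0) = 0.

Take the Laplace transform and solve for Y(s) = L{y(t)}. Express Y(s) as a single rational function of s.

Y(s) = (2*s^2 - 2*s + 11)/(s^3 - s^2 + 5*s)

Take the Laplace transform of both sides.
Using L{y''} = s^2 Y - s·y(0) - y'(0) and L{y'} = sY - y(0), with y(0) = 2, y'(0) = 0, the left side becomes (s^2 - s + 5)Y - (2*s - 2).
The right side is L{11} = 11/s.
So (s^2 - s + 5)Y = 11/s + (2*s - 2).
Isolate Y and clear denominators.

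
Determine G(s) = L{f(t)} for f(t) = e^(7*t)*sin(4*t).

L{sin(4t)} = 4/(s^2 + 16).
By the first shifting theorem, multiplying by e^(7t) replaces s with s - 7.

G(s) = 4/((s - 7)^2 + 16)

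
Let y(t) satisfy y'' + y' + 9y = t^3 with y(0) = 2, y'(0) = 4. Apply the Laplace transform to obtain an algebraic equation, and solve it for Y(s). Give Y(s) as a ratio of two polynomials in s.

Y(s) = (2*s^5 + 6*s^4 + 6)/(s^6 + s^5 + 9*s^4)

Transform both sides with L{·}.
Using L{y''} = s^2 Y - s·y(0) - y'(0) and L{y'} = sY - y(0), with y(0) = 2, y'(0) = 4, the left side becomes (s^2 + s + 9)Y - (2*s + 6).
The right side is L{t^3} = 6/s^4.
So (s^2 + s + 9)Y = 6/s^4 + (2*s + 6).
Solve for Y(s) and write it as one ratio of polynomials.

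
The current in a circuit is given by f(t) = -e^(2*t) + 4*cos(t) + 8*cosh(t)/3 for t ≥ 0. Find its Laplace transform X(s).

X(s) = 4*s/(s^2 + 1) + 8*s/(3*(s^2 - 1)) - 1/(s - 2)

By linearity of the Laplace transform, transform each term separately.
(8/3)·[L{cosh(t)} = s/(s^2 - 1)]; (4)·[L{cos(t)} = s/(s^2 + 1)]; (-1)·[L{e^(2t)} = 1/(s - 2)].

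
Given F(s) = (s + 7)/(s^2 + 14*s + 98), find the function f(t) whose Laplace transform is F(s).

Rewrite the denominator: s^2 + 14*s + 98 = (s + 7)^2 + 49.
The form in (s + 7) signals a first-shifting-theorem factor e^(-7t).
Since L{cos(7t)} = s/(s^2 + 49), the inverse is exp(-7*t)*cos(7*t).

f(t) = exp(-7*t)*cos(7*t)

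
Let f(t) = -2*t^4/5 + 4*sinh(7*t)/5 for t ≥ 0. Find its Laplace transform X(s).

Apply the Laplace transform termwise.
(-2/5)·[L{t^4} = 4!/s^5 = 24/s^5]; (4/5)·[L{sinh(7t)} = 7/(s^2 - 49)].

X(s) = 28/(5*(s^2 - 49)) - 48/(5*s^5)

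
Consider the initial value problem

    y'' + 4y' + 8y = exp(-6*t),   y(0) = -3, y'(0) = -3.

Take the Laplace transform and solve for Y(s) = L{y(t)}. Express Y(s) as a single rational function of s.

Transform both sides with L{·}.
With L{y''} = s^2 Y - s·y(0) - y'(0) and L{y'} = sY - y(0), with y(0) = -3, y'(0) = -3: the LHS transforms to (s^2 + 4*s + 8)Y - (-3*s - 15).
The right side is L{exp(-6*t)} = 1/(s + 6).
So (s^2 + 4*s + 8)Y = 1/(s + 6) + (-3*s - 15).
Divide through and combine into a single rational function.

Y(s) = (-3*s^2 - 33*s - 89)/(s^3 + 10*s^2 + 32*s + 48)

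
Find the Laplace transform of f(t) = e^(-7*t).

L{1} = 1/s.
By the first shifting theorem, multiplying by e^(-7t) replaces s with s + 7.

1/(s + 7)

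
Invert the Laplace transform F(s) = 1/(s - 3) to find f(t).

Since L{e^(3t)} = 1/(s - 3), the inverse is e^(3*t).

f(t) = exp(3*t)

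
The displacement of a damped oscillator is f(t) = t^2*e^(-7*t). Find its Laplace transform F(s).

L{e^(-7t)} = 1/(s + 7).
Then apply L{t^2·g(t)} = (-1)^2 d^2/ds^2[G(s)] with G(s) = 1/(s + 7):
differentiating 2 times and applying the sign gives 2/(s + 7)^3.

F(s) = 2/(s + 7)^3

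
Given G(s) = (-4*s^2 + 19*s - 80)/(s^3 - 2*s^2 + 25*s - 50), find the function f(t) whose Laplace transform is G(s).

Factor the denominator: s^3 - 2*s^2 + 25*s - 50 = (s - 2)*(s^2 + 25).
Partial fraction decomposition gives [-2/(s - 2)] + [-2*s/(s^2 + 25)] + [15/(s^2 + 25)].
Invert each term: -2/(s - 2) ↔ -2e^(2t); -2·s/(s^2 + 25) ↔ -2cos(5t); 3·5/(s^2 + 25) ↔ 3sin(5t).

f(t) = -2*exp(2*t) + 3*sin(5*t) - 2*cos(5*t)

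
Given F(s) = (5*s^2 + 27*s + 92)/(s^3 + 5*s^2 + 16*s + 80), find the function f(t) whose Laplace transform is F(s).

f(t) = 3*sin(4*t) + 3*cos(4*t) + 2*exp(-5*t)

Factor the denominator: s^3 + 5*s^2 + 16*s + 80 = (s + 5)*(s^2 + 16).
Partial fraction decomposition gives [2/(s + 5)] + [3*s/(s^2 + 16)] + [12/(s^2 + 16)].
Invert each term: 2/(s + 5) ↔ 2e^(-5t); 3·s/(s^2 + 16) ↔ 3cos(4t); 3·4/(s^2 + 16) ↔ 3sin(4t).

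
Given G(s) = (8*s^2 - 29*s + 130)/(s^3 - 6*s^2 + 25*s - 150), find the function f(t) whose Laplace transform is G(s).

f(t) = 4*exp(6*t) - sin(5*t) + 4*cos(5*t)

Factor the denominator: s^3 - 6*s^2 + 25*s - 150 = (s - 6)*(s^2 + 25).
Partial fraction decomposition gives [4/(s - 6)] + [4*s/(s^2 + 25)] + [-5/(s^2 + 25)].
Invert each term: 4/(s - 6) ↔ 4e^(6t); 4·s/(s^2 + 25) ↔ 4cos(5t); -1·5/(s^2 + 25) ↔ -sin(5t).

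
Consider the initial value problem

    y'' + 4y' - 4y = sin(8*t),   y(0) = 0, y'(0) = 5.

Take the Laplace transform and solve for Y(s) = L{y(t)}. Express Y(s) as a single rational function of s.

Transform both sides with L{·}.
Using L{y''} = s^2 Y - s·y(0) - y'(0) and L{y'} = sY - y(0), with y(0) = 0, y'(0) = 5, the left side becomes (s^2 + 4*s - 4)Y - (5).
The right side is L{sin(8*t)} = 8/(s^2 + 64).
So (s^2 + 4*s - 4)Y = 8/(s^2 + 64) + (5).
Solve for Y(s) and write it as one ratio of polynomials.

Y(s) = (5*s^2 + 328)/(s^4 + 4*s^3 + 60*s^2 + 256*s - 256)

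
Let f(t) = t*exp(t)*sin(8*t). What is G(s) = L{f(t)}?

G(s) = 16*(s - 1)/(s^2 - 2*s + 65)^2

L{sin(8t)} = 8/(s^2 + 64).
Multiplying by e^(t) shifts s → s - 1, so L{exp(t)*sin(8*t)} = 8/((s - 1)^2 + 64).
Then apply L{t·g(t)} = -d/ds[H(s)] with H(s) = 8/((s - 1)^2 + 64):
differentiating 1 time and applying the sign gives 16*(s - 1)/(s^2 - 2*s + 65)^2.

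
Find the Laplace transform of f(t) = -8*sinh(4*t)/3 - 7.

-32/(3*(s^2 - 16)) - 7/s

Apply the Laplace transform termwise.
(-8/3)·[L{sinh(4t)} = 4/(s^2 - 16)]; L{-7} = -7/s.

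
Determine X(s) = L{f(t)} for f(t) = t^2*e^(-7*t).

X(s) = 2/(s + 7)^3

L{t^2} = 2!/s^3 = 2/s^3.
By the first shifting theorem, multiplying by e^(-7t) replaces s with s + 7.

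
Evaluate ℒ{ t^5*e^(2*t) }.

120/(s - 2)^6

L{t^5} = 5!/s^6 = 120/s^6.
By the first shifting theorem, multiplying by e^(2t) replaces s with s - 2.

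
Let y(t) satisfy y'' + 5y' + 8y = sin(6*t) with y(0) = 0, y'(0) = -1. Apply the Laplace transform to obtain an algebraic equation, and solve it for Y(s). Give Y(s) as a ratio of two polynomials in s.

Y(s) = (-s^2 - 30)/(s^4 + 5*s^3 + 44*s^2 + 180*s + 288)

Take the Laplace transform of both sides.
The derivative rules (L{y''} = s^2 Y - s·y(0) - y'(0) and L{y'} = sY - y(0), with y(0) = 0, y'(0) = -1) turn the left side into (s^2 + 5*s + 8)Y - (-1).
The right side is L{sin(6*t)} = 6/(s^2 + 36).
So (s^2 + 5*s + 8)Y = 6/(s^2 + 36) + (-1).
Solve for Y(s) and write it as one ratio of polynomials.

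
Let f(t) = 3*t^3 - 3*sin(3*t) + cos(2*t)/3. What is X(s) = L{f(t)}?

X(s) = s/(3*(s^2 + 4)) - 9/(s^2 + 9) + 18/s^4

The transform is linear, so treat each term independently.
(-3)·[L{sin(3t)} = 3/(s^2 + 9)]; (1/3)·[L{cos(2t)} = s/(s^2 + 4)]; (3)·[L{t^3} = 3!/s^4 = 6/s^4].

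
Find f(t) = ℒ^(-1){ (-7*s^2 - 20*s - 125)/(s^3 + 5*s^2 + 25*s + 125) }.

Factor the denominator: s^3 + 5*s^2 + 25*s + 125 = (s + 5)*(s^2 + 25).
Partial fraction decomposition gives [-4/(s + 5)] + [-3*s/(s^2 + 25)] + [-5/(s^2 + 25)].
Invert each term: -4/(s + 5) ↔ -4e^(-5t); -3·s/(s^2 + 25) ↔ -3cos(5t); -1·5/(s^2 + 25) ↔ -sin(5t).

f(t) = -sin(5*t) - 3*cos(5*t) - 4*exp(-5*t)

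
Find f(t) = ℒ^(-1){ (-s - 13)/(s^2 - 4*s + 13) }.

f(t) = -5*exp(2*t)*sin(3*t) - exp(2*t)*cos(3*t)

Complete the square in the denominator: s^2 - 4*s + 13 = (s - 2)^2 + 3^2.
Split the numerator to match: -s - 13 = -1·(s - 2) - 5·3.
Invert each term: -1·(s - 2)/((s - 2)^2 + 9) ↔ -e^(2t)cos(3t); -5·3/((s - 2)^2 + 9) ↔ -5e^(2t)sin(3t).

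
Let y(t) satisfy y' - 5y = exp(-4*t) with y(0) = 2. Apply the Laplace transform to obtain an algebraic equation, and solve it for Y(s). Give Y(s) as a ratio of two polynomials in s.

Transform both sides with L{·}.
Using L{y'} = sY - y(0) = sY - 2, the left side becomes (s - 5)Y - (2).
The right side is L{exp(-4*t)} = 1/(s + 4).
So (s - 5)Y = 1/(s + 4) + (2).
Divide through and combine into a single rational function.

Y(s) = (2*s + 9)/(s^2 - s - 20)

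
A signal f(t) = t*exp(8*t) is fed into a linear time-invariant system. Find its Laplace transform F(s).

F(s) = (s - 8)^(-2)

L{e^(8t)} = 1/(s - 8).
Then apply L{t·g(t)} = -d/ds[G(s)] with G(s) = 1/(s - 8):
differentiating 1 time and applying the sign gives (s - 8)^(-2).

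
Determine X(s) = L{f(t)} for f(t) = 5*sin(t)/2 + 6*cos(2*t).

Apply the Laplace transform termwise.
(6)·[L{cos(2t)} = s/(s^2 + 4)]; (5/2)·[L{sin(t)} = 1/(s^2 + 1)].

X(s) = 6*s/(s^2 + 4) + 5/(2*(s^2 + 1))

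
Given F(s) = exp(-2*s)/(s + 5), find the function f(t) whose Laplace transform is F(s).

The factor e^(-2s) signals a time shift by c = 2 (second shifting theorem).
L{e^(-5t)} = 1/(s + 5), so L^-1{1/(s + 5)} = exp(-5*t).
Hence the inverse is u(t - 2) times that function evaluated at t - 2.

f(t) = Heaviside(t - 2)*(exp(-5*t + 10))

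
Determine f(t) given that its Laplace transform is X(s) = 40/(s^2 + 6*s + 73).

f(t) = 5*exp(-3*t)*sin(8*t)

Rewrite the denominator: s^2 + 6*s + 73 = (s + 3)^2 + 64.
The form in (s + 3) signals a first-shifting-theorem factor e^(-3t).
Since L{sin(8t)} = 8/(s^2 + 64), the inverse is e^(-3*t)*sin(8*t), scaled by 5.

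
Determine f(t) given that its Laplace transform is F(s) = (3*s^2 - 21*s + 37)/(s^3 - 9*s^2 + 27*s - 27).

f(t) = t^2*exp(3*t)/2 - 3*t*exp(3*t) + 3*exp(3*t)

Factor the denominator: s^3 - 9*s^2 + 27*s - 27 = (s - 3)^3.
Partial fraction decomposition gives [3/(s - 3)] + [-3/(s - 3)^2] + [(s - 3)^(-3)].
Invert each term: 3/(s - 3) ↔ 3e^(3t); -3/(s - 3)^2 ↔ -3t·e^(3t); 1/(s - 3)^3 ↔ (1/2)t^2·e^(3t).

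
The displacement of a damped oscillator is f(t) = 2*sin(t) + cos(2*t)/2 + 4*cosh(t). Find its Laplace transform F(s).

F(s) = s/(2*(s^2 + 4)) + 4*s/(s^2 - 1) + 2/(s^2 + 1)

By linearity of the Laplace transform, transform each term separately.
(4)·[L{cosh(t)} = s/(s^2 - 1)]; (2)·[L{sin(t)} = 1/(s^2 + 1)]; (1/2)·[L{cos(2t)} = s/(s^2 + 4)].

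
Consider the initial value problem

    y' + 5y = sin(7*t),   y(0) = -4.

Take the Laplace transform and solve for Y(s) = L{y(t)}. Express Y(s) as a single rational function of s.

Y(s) = (-4*s^2 - 189)/(s^3 + 5*s^2 + 49*s + 245)

Apply the Laplace transform to the equation.
Using L{y'} = sY - y(0) = sY - (-4), the left side becomes (s + 5)Y - (-4).
The right side is L{sin(7*t)} = 7/(s^2 + 49).
So (s + 5)Y = 7/(s^2 + 49) + (-4).
Divide through and combine into a single rational function.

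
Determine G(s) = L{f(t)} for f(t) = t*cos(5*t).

G(s) = (s - 5)*(s + 5)/(s^2 + 25)^2

L{cos(5t)} = s/(s^2 + 25).
Then apply L{t·g(t)} = -d/ds[H(s)] with H(s) = s/(s^2 + 25):
differentiating 1 time and applying the sign gives (s - 5)*(s + 5)/(s^2 + 25)^2.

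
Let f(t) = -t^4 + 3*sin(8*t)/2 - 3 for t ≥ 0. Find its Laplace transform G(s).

By linearity of the Laplace transform, transform each term separately.
(3/2)·[L{sin(8t)} = 8/(s^2 + 64)]; (-1)·[L{t^4} = 4!/s^5 = 24/s^5]; L{-3} = -3/s.

G(s) = 12/(s^2 + 64) - 3/s - 24/s^5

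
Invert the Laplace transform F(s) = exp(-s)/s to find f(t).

The factor e^(-s) signals a time shift by c = 1 (second shifting theorem).
L{1} = 1/s, so L^-1{1/s} = 1.
Hence the inverse is u(t - 1) times that function evaluated at t - 1.

f(t) = Heaviside(t - 1)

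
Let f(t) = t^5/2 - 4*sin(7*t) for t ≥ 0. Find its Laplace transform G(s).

G(s) = -28/(s^2 + 49) + 60/s^6

Apply the Laplace transform termwise.
(-4)·[L{sin(7t)} = 7/(s^2 + 49)]; (1/2)·[L{t^5} = 5!/s^6 = 120/s^6].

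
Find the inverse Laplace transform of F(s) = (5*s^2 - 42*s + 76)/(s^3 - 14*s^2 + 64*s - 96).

6*t*exp(4*t) + exp(6*t) + 4*exp(4*t)

Factor the denominator: s^3 - 14*s^2 + 64*s - 96 = (s - 6)*(s - 4)^2.
Partial fraction decomposition gives [4/(s - 4)] + [6/(s - 4)^2] + [1/(s - 6)].
Invert each term: 4/(s - 4) ↔ 4e^(4t); 6/(s - 4)^2 ↔ 6t·e^(4t); 1/(s - 6) ↔ e^(6t).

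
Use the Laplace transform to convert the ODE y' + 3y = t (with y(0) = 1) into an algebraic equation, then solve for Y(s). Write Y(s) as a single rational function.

Take the Laplace transform of both sides.
With L{y'} = sY - y(0) = sY - 1: the LHS transforms to (s + 3)Y - (1).
The right side is L{t} = s^(-2).
So (s + 3)Y = s^(-2) + (1).
Solve for Y(s) and write it as one ratio of polynomials.

Y(s) = (s^2 + 1)/(s^3 + 3*s^2)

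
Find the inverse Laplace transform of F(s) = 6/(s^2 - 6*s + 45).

exp(3*t)*sin(6*t)

Rewrite the denominator: s^2 - 6*s + 45 = (s - 3)^2 + 36.
The form in (s - 3) signals a first-shifting-theorem factor e^(3t).
Since L{sin(6t)} = 6/(s^2 + 36), the inverse is e^(3*t)*sin(6*t).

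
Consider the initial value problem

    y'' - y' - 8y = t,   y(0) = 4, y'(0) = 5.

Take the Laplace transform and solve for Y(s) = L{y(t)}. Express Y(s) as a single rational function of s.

Y(s) = (4*s^3 + s^2 + 1)/(s^4 - s^3 - 8*s^2)

Apply the Laplace transform to the equation.
With L{y''} = s^2 Y - s·y(0) - y'(0) and L{y'} = sY - y(0), with y(0) = 4, y'(0) = 5: the LHS transforms to (s^2 - s - 8)Y - (4*s + 1).
The right side is L{t} = s^(-2).
So (s^2 - s - 8)Y = s^(-2) + (4*s + 1).
Isolate Y and clear denominators.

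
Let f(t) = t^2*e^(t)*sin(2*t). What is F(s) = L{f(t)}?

F(s) = 4*(3*s^2 - 6*s - 1)/(s^2 - 2*s + 5)^3

L{sin(2t)} = 2/(s^2 + 4).
Multiplying by e^(t) shifts s → s - 1, so L{e^(t)*sin(2*t)} = 2/((s - 1)^2 + 4).
Then apply L{t^2·g(t)} = (-1)^2 d^2/ds^2[G(s)] with G(s) = 2/((s - 1)^2 + 4):
differentiating 2 times and applying the sign gives 4*(3*s^2 - 6*s - 1)/(s^2 - 2*s + 5)^3.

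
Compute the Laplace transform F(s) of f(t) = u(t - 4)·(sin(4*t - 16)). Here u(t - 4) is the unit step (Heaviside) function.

By the second shifting theorem, L{u(t - c)·g(t - c)} = e^(-cs)·G(s) with c = 4 and G(s) = L{g(t)}.
L{sin(4t)} = 4/(s^2 + 16).

F(s) = 4*exp(-4*s)/(s^2 + 16)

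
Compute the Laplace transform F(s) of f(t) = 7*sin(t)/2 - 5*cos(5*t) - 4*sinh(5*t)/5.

By linearity of the Laplace transform, transform each term separately.
(-4/5)·[L{sinh(5t)} = 5/(s^2 - 25)]; (-5)·[L{cos(5t)} = s/(s^2 + 25)]; (7/2)·[L{sin(t)} = 1/(s^2 + 1)].

F(s) = -5*s/(s^2 + 25) + 7/(2*(s^2 + 1)) - 4/(s^2 - 25)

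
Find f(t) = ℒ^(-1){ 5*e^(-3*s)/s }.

The factor e^(-3s) signals a time shift by c = 3 (second shifting theorem).
L{5} = 5/s, so L^-1{5/s} = 5.
Hence the inverse is u(t - 3) times that function evaluated at t - 3.

f(t) = Heaviside(t - 3)*(5)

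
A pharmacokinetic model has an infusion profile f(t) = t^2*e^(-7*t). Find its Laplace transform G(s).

L{e^(-7t)} = 1/(s + 7).
Then apply L{t^2·g(t)} = (-1)^2 d^2/ds^2[H(s)] with H(s) = 1/(s + 7):
differentiating 2 times and applying the sign gives 2/(s + 7)^3.

G(s) = 2/(s + 7)^3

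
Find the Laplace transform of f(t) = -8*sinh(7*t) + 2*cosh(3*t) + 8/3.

2*s/(s^2 - 9) - 56/(s^2 - 49) + 8/(3*s)

The transform is linear, so treat each term independently.
(-8)·[L{sinh(7t)} = 7/(s^2 - 49)]; (2)·[L{cosh(3t)} = s/(s^2 - 9)]; L{8/3} = (8/3)/s.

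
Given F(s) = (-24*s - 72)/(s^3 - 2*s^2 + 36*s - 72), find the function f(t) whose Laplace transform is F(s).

Factor the denominator: s^3 - 2*s^2 + 36*s - 72 = (s - 2)*(s^2 + 36).
Partial fraction decomposition gives [-3/(s - 2)] + [3*s/(s^2 + 36)] + [-18/(s^2 + 36)].
Invert each term: -3/(s - 2) ↔ -3e^(2t); 3·s/(s^2 + 36) ↔ 3cos(6t); -3·6/(s^2 + 36) ↔ -3sin(6t).

f(t) = -3*exp(2*t) - 3*sin(6*t) + 3*cos(6*t)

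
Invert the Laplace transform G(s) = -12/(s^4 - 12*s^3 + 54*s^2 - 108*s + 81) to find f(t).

Rewrite the denominator: s^4 - 12*s^3 + 54*s^2 - 108*s + 81 = (s - 3)^4.
The form in (s - 3) signals a first-shifting-theorem factor e^(3t).
Since L{t^3} = 3!/s^4 = 6/s^4, the inverse is t^3*exp(3*t), scaled by -2.

f(t) = -2*t^3*exp(3*t)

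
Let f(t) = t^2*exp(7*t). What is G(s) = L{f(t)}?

L{e^(7t)} = 1/(s - 7).
Then apply L{t^2·g(t)} = (-1)^2 d^2/ds^2[H(s)] with H(s) = 1/(s - 7):
differentiating 2 times and applying the sign gives 2/(s - 7)^3.

G(s) = 2/(s - 7)^3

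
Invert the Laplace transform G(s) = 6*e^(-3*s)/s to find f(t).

The factor e^(-3s) signals a time shift by c = 3 (second shifting theorem).
L{6} = 6/s, so L^-1{6/s} = 6.
Hence the inverse is u(t - 3) times that function evaluated at t - 3.

f(t) = Heaviside(t - 3)*(6)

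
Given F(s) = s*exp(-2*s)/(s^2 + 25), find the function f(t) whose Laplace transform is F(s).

f(t) = Heaviside(t - 2)*(cos(5*t - 10))

The factor e^(-2s) signals a time shift by c = 2 (second shifting theorem).
L{cos(5t)} = s/(s^2 + 25), so L^-1{s/(s^2 + 25)} = cos(5*t).
Hence the inverse is u(t - 2) times that function evaluated at t - 2.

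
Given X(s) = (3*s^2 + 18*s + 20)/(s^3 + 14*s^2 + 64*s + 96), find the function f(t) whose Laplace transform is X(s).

f(t) = -2*t*exp(-4*t) - 2*exp(-4*t) + 5*exp(-6*t)

Factor the denominator: s^3 + 14*s^2 + 64*s + 96 = (s + 4)^2*(s + 6).
Partial fraction decomposition gives [-2/(s + 4)] + [-2/(s + 4)^2] + [5/(s + 6)].
Invert each term: -2/(s + 4) ↔ -2e^(-4t); -2/(s + 4)^2 ↔ -2t·e^(-4t); 5/(s + 6) ↔ 5e^(-6t).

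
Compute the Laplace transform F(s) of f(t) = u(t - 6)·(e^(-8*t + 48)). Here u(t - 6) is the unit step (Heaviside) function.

By the second shifting theorem, L{u(t - c)·g(t - c)} = e^(-cs)·G(s) with c = 6 and G(s) = L{g(t)}.
L{e^(-8t)} = 1/(s + 8).

F(s) = exp(-6*s)/(s + 8)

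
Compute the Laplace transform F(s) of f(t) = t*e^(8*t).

L{e^(8t)} = 1/(s - 8).
Then apply L{t·g(t)} = -d/ds[G(s)] with G(s) = 1/(s - 8):
differentiating 1 time and applying the sign gives (s - 8)^(-2).

F(s) = (s - 8)^(-2)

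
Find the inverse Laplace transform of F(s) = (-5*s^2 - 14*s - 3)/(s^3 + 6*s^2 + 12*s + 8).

5*t^2*exp(-2*t)/2 + 6*t*exp(-2*t) - 5*exp(-2*t)

Factor the denominator: s^3 + 6*s^2 + 12*s + 8 = (s + 2)^3.
Partial fraction decomposition gives [-5/(s + 2)] + [6/(s + 2)^2] + [5/(s + 2)^3].
Invert each term: -5/(s + 2) ↔ -5e^(-2t); 6/(s + 2)^2 ↔ 6t·e^(-2t); 5/(s + 2)^3 ↔ (5/2)t^2·e^(-2t).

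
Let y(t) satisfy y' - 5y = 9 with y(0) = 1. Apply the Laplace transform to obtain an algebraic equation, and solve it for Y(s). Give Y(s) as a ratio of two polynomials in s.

Y(s) = (s + 9)/(s^2 - 5*s)

Apply the Laplace transform to the equation.
Using L{y'} = sY - y(0) = sY - 1, the left side becomes (s - 5)Y - (1).
The right side is L{9} = 9/s.
So (s - 5)Y = 9/s + (1).
Divide through and combine into a single rational function.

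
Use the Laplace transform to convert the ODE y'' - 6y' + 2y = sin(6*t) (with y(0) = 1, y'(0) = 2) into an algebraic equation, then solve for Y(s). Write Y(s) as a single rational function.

Take the Laplace transform of both sides.
The derivative rules (L{y''} = s^2 Y - s·y(0) - y'(0) and L{y'} = sY - y(0), with y(0) = 1, y'(0) = 2) turn the left side into (s^2 - 6*s + 2)Y - (s - 4).
The right side is L{sin(6*t)} = 6/(s^2 + 36).
So (s^2 - 6*s + 2)Y = 6/(s^2 + 36) + (s - 4).
Divide through and combine into a single rational function.

Y(s) = (s^3 - 4*s^2 + 36*s - 138)/(s^4 - 6*s^3 + 38*s^2 - 216*s + 72)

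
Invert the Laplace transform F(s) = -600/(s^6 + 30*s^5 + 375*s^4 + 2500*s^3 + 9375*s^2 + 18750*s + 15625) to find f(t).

f(t) = -5*t^5*exp(-5*t)

Rewrite the denominator: s^6 + 30*s^5 + 375*s^4 + 2500*s^3 + 9375*s^2 + 18750*s + 15625 = (s + 5)^6.
The form in (s + 5) signals a first-shifting-theorem factor e^(-5t).
Since L{t^5} = 5!/s^6 = 120/s^6, the inverse is t^5*e^(-5*t), scaled by -5.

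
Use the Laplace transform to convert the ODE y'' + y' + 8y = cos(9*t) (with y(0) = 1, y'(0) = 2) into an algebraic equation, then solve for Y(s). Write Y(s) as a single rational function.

Y(s) = (s^3 + 3*s^2 + 82*s + 243)/(s^4 + s^3 + 89*s^2 + 81*s + 648)

Transform both sides with L{·}.
Using L{y''} = s^2 Y - s·y(0) - y'(0) and L{y'} = sY - y(0), with y(0) = 1, y'(0) = 2, the left side becomes (s^2 + s + 8)Y - (s + 3).
The right side is L{cos(9*t)} = s/(s^2 + 81).
So (s^2 + s + 8)Y = s/(s^2 + 81) + (s + 3).
Isolate Y and clear denominators.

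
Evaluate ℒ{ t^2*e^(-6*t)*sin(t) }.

2*(3*s^2 + 36*s + 107)/(s^2 + 12*s + 37)^3

L{sin(t)} = 1/(s^2 + 1).
Multiplying by e^(-6t) shifts s → s + 6, so L{e^(-6*t)*sin(t)} = 1/((s + 6)^2 + 1).
Then apply L{t^2·g(t)} = (-1)^2 d^2/ds^2[G(s)] with G(s) = 1/((s + 6)^2 + 1):
differentiating 2 times and applying the sign gives 2*(3*s^2 + 36*s + 107)/(s^2 + 12*s + 37)^3.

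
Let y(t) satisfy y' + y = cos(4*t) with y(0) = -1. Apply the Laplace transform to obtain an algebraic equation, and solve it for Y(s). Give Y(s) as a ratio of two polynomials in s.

Apply the Laplace transform to the equation.
The derivative rules (L{y'} = sY - y(0) = sY - (-1)) turn the left side into (s + 1)Y - (-1).
The right side is L{cos(4*t)} = s/(s^2 + 16).
So (s + 1)Y = s/(s^2 + 16) + (-1).
Solve for Y(s) and write it as one ratio of polynomials.

Y(s) = (-s^2 + s - 16)/(s^3 + s^2 + 16*s + 16)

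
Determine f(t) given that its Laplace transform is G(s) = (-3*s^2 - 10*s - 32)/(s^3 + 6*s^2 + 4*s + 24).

f(t) = -2*sin(2*t) - cos(2*t) - 2*exp(-6*t)

Factor the denominator: s^3 + 6*s^2 + 4*s + 24 = (s + 6)*(s^2 + 4).
Partial fraction decomposition gives [-2/(s + 6)] + [-s/(s^2 + 4)] + [-4/(s^2 + 4)].
Invert each term: -2/(s + 6) ↔ -2e^(-6t); -1·s/(s^2 + 4) ↔ -cos(2t); -2·2/(s^2 + 4) ↔ -2sin(2t).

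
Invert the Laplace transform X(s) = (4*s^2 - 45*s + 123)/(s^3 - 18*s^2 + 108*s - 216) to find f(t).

f(t) = -3*t^2*exp(6*t)/2 + 3*t*exp(6*t) + 4*exp(6*t)

Factor the denominator: s^3 - 18*s^2 + 108*s - 216 = (s - 6)^3.
Partial fraction decomposition gives [4/(s - 6)] + [3/(s - 6)^2] + [-3/(s - 6)^3].
Invert each term: 4/(s - 6) ↔ 4e^(6t); 3/(s - 6)^2 ↔ 3t·e^(6t); -3/(s - 6)^3 ↔ (-3/2)t^2·e^(6t).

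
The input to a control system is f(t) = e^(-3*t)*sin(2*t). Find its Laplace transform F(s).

L{sin(2t)} = 2/(s^2 + 4).
By the first shifting theorem, multiplying by e^(-3t) replaces s with s + 3.

F(s) = 2/((s + 3)^2 + 4)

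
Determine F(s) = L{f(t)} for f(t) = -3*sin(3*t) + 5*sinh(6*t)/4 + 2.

By linearity of the Laplace transform, transform each term separately.
L{2} = 2/s; (-3)·[L{sin(3t)} = 3/(s^2 + 9)]; (5/4)·[L{sinh(6t)} = 6/(s^2 - 36)].

F(s) = -9/(s^2 + 9) + 15/(2*(s^2 - 36)) + 2/s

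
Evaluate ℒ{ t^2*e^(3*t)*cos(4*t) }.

L{cos(4t)} = s/(s^2 + 16).
Multiplying by e^(3t) shifts s → s - 3, so L{e^(3*t)*cos(4*t)} = (s - 3)/((s - 3)^2 + 16).
Then apply L{t^2·g(t)} = (-1)^2 d^2/ds^2[G(s)] with G(s) = (s - 3)/((s - 3)^2 + 16):
differentiating 2 times and applying the sign gives 2*(s - 3)*(s^2 - 6*s - 39)/(s^2 - 6*s + 25)^3.

2*(s - 3)*(s^2 - 6*s - 39)/(s^2 - 6*s + 25)^3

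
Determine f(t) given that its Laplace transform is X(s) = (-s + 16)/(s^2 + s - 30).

Factor the denominator: s^2 + s - 30 = (s - 5)*(s + 6).
Partial fraction decomposition gives [-2/(s + 6)] + [1/(s - 5)].
Invert each term: -2/(s + 6) ↔ -2e^(-6t); 1/(s - 5) ↔ e^(5t).

f(t) = exp(5*t) - 2*exp(-6*t)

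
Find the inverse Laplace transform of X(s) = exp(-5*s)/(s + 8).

The factor e^(-5s) signals a time shift by c = 5 (second shifting theorem).
L{e^(-8t)} = 1/(s + 8), so L^-1{1/(s + 8)} = exp(-8*t).
Hence the inverse is u(t - 5) times that function evaluated at t - 5.

Heaviside(t - 5)*(exp(-8*t + 40))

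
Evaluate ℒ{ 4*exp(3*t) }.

4/(s - 3)

L{4} = 4/s.
By the first shifting theorem, multiplying by e^(3t) replaces s with s - 3.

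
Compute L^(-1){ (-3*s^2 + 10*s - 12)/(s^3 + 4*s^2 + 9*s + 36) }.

2*sin(3*t) + cos(3*t) - 4*exp(-4*t)

Factor the denominator: s^3 + 4*s^2 + 9*s + 36 = (s + 4)*(s^2 + 9).
Partial fraction decomposition gives [-4/(s + 4)] + [s/(s^2 + 9)] + [6/(s^2 + 9)].
Invert each term: -4/(s + 4) ↔ -4e^(-4t); 1·s/(s^2 + 9) ↔ cos(3t); 2·3/(s^2 + 9) ↔ 2sin(3t).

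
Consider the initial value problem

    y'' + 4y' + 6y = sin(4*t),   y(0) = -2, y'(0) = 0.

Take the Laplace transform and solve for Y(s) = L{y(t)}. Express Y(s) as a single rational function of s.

Y(s) = (-2*s^3 - 8*s^2 - 32*s - 124)/(s^4 + 4*s^3 + 22*s^2 + 64*s + 96)

Transform both sides with L{·}.
Using L{y''} = s^2 Y - s·y(0) - y'(0) and L{y'} = sY - y(0), with y(0) = -2, y'(0) = 0, the left side becomes (s^2 + 4*s + 6)Y - (-2*s - 8).
The right side is L{sin(4*t)} = 4/(s^2 + 16).
So (s^2 + 4*s + 6)Y = 4/(s^2 + 16) + (-2*s - 8).
Isolate Y and clear denominators.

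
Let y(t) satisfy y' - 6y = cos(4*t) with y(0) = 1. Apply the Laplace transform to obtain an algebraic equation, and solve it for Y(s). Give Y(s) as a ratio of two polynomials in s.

Y(s) = (s^2 + s + 16)/(s^3 - 6*s^2 + 16*s - 96)

Transform both sides with L{·}.
The derivative rules (L{y'} = sY - y(0) = sY - 1) turn the left side into (s - 6)Y - (1).
The right side is L{cos(4*t)} = s/(s^2 + 16).
So (s - 6)Y = s/(s^2 + 16) + (1).
Isolate Y and clear denominators.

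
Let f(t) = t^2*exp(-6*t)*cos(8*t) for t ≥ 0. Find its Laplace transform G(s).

G(s) = 2*(s + 6)*(s^2 + 12*s - 156)/(s^2 + 12*s + 100)^3

L{cos(8t)} = s/(s^2 + 64).
Multiplying by e^(-6t) shifts s → s + 6, so L{exp(-6*t)*cos(8*t)} = (s + 6)/((s + 6)^2 + 64).
Then apply L{t^2·g(t)} = (-1)^2 d^2/ds^2[H(s)] with H(s) = (s + 6)/((s + 6)^2 + 64):
differentiating 2 times and applying the sign gives 2*(s + 6)*(s^2 + 12*s - 156)/(s^2 + 12*s + 100)^3.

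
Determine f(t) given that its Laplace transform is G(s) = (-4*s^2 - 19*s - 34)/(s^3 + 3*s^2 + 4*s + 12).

Factor the denominator: s^3 + 3*s^2 + 4*s + 12 = (s + 3)*(s^2 + 4).
Partial fraction decomposition gives [-1/(s + 3)] + [-3*s/(s^2 + 4)] + [-10/(s^2 + 4)].
Invert each term: -1/(s + 3) ↔ -e^(-3t); -3·s/(s^2 + 4) ↔ -3cos(2t); -5·2/(s^2 + 4) ↔ -5sin(2t).

f(t) = -5*sin(2*t) - 3*cos(2*t) - exp(-3*t)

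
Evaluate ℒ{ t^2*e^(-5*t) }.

L{e^(-5t)} = 1/(s + 5).
Then apply L{t^2·g(t)} = (-1)^2 d^2/ds^2[H(s)] with H(s) = 1/(s + 5):
differentiating 2 times and applying the sign gives 2/(s + 5)^3.

2/(s + 5)^3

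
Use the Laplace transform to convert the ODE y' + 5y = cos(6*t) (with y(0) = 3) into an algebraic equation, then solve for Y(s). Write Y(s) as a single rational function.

Y(s) = (3*s^2 + s + 108)/(s^3 + 5*s^2 + 36*s + 180)

Laplace-transform each side.
The derivative rules (L{y'} = sY - y(0) = sY - 3) turn the left side into (s + 5)Y - (3).
The right side is L{cos(6*t)} = s/(s^2 + 36).
So (s + 5)Y = s/(s^2 + 36) + (3).
Divide through and combine into a single rational function.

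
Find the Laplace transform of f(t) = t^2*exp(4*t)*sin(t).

L{sin(t)} = 1/(s^2 + 1).
Multiplying by e^(4t) shifts s → s - 4, so L{exp(4*t)*sin(t)} = 1/((s - 4)^2 + 1).
Then apply L{t^2·g(t)} = (-1)^2 d^2/ds^2[G(s)] with G(s) = 1/((s - 4)^2 + 1):
differentiating 2 times and applying the sign gives 2*(3*s^2 - 24*s + 47)/(s^2 - 8*s + 17)^3.

2*(3*s^2 - 24*s + 47)/(s^2 - 8*s + 17)^3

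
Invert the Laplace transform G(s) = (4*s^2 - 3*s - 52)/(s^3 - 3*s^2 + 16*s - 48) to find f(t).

f(t) = -exp(3*t) + 3*sin(4*t) + 5*cos(4*t)

Factor the denominator: s^3 - 3*s^2 + 16*s - 48 = (s - 3)*(s^2 + 16).
Partial fraction decomposition gives [-1/(s - 3)] + [5*s/(s^2 + 16)] + [12/(s^2 + 16)].
Invert each term: -1/(s - 3) ↔ -e^(3t); 5·s/(s^2 + 16) ↔ 5cos(4t); 3·4/(s^2 + 16) ↔ 3sin(4t).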